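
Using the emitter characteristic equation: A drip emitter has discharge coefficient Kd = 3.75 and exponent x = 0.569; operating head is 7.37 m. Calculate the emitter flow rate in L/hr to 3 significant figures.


Approach: apply the emitter characteristic equation, q = Kd * h^x.
q = 3.75 * 7.37^0.569 = 11.7 L/hr
Therefore the emitter flow rate = 11.7 L/hr.


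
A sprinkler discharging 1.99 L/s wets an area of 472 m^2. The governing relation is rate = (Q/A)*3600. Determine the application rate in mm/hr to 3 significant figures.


rate = (1.99 / 472) * 3600 = 15.2 mm/hr
Therefore the application rate = 15.2 mm/hr.


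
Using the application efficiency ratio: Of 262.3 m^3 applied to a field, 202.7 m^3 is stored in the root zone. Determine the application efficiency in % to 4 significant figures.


Approach: apply the application efficiency ratio, Ea = (stored/applied)*100.
Ea = (202.7/262.3)*100 = 77.28 %
Therefore the application efficiency = 77.28 %.


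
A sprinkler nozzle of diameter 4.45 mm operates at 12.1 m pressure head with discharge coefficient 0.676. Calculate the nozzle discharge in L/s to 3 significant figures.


Approach: apply the orifice equation, Q = Cd*A*sqrt(2*g*h), A = pi*(d/2)^2.
A = pi*(4.45e-3/2)^2 = 1.5553e-05 m^2
Q = 0.676 * 1.5553e-05 * sqrt(2*9.81*12.1) * 1000 = 0.162 L/s
Therefore the nozzle discharge = 0.162 L/s.


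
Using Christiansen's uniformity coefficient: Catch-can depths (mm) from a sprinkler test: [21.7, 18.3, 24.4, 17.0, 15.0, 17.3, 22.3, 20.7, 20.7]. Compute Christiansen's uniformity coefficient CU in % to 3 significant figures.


Approach: apply Christiansen's uniformity coefficient, CU = (1 - mean_abs_deviation/mean)*100.
mean = 19.711 mm
mean |d_i - mean| = 2.4988 mm
CU = (1 - 2.4988/19.711)*100 = 87.3 %
Therefore Christiansen's uniformity coefficient CU = 87.3 %.


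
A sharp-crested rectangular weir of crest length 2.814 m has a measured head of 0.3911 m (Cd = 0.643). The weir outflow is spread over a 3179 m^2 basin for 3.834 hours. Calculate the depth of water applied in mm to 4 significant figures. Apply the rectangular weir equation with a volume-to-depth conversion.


Approach: apply the rectangular weir equation with a volume-to-depth conversion, Q = (2/3)*Cd*L*sqrt(2g)*H^1.5; d = Q*t/A * 1000.
Step 1 — weir discharge:
  Q = (2/3)*0.643*2.814*sqrt(2*9.81)*0.3911^1.5 = 1.30685 m^3/s
Step 2 — volume: V = 1.30685 * 3.834*3600 = 18037.6 m^3
Step 3 — depth: d = V/A * 1000 = 18037.6/3179 * 1000 = 5674 mm
Therefore the depth of water applied = 5674 mm.


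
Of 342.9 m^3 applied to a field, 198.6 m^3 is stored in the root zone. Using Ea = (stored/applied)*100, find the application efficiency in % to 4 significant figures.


Ea = (198.6/342.9)*100 = 57.92 %
Therefore the application efficiency = 57.92 %.


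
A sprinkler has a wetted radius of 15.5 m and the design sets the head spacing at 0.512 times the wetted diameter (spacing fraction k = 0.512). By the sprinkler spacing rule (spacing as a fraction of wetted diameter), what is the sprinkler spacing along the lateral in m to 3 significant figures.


Approach: apply the sprinkler spacing rule (spacing as a fraction of wetted diameter), S = k*(2*R).
S = 0.512 * (2 * 15.5) = 15.9 m
Therefore the sprinkler spacing along the lateral = 15.9 m.


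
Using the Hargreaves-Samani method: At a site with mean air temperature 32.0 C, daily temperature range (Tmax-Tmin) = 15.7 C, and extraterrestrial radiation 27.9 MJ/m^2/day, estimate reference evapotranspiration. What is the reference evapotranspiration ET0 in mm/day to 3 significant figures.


Approach: apply the Hargreaves-Samani method, ET0 = 0.0023*(Tmean+17.8)*sqrt(Tmax-Tmin)*0.408*Ra.
ET0 = 0.0023*(32.0+17.8)*sqrt(15.7)*0.408*27.9 = 5.17 mm/day
Therefore the reference evapotranspiration ET0 = 5.17 mm/day.


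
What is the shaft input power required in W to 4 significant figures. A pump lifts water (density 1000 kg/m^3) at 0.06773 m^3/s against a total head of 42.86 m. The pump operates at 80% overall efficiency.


Approach: apply hydraulic power then efficiency conversion, P = rho*g*Q*H; P_in = P/eta.
Step 1 — hydraulic power (P = rho*g*Q*H):
  P = 1000 * 9.81 * 0.06773 * 42.86 = 28477.5 W
Step 2 — input power: P_in = P/eta = 28477.5 / 0.8 = 35600 W
Therefore the shaft input power required = 35600 W.


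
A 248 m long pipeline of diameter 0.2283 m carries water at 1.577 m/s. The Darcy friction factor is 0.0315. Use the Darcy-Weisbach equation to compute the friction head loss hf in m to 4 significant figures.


Approach: apply the Darcy-Weisbach equation, hf = f*(L/D)*(v^2/(2g)).
hf = 0.0315 * (248/0.2283) * (1.577^2 / (2*9.81))
hf = 4.337 m
Therefore the friction head loss hf = 4.337 m.


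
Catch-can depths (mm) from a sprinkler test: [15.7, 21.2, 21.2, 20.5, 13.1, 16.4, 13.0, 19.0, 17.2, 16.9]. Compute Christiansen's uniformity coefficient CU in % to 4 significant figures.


Approach: apply Christiansen's uniformity coefficient, CU = (1 - mean_abs_deviation/mean)*100.
mean = 17.4200 mm
mean |d_i - mean| = 2.44400 mm
CU = (1 - 2.44400/17.4200)*100 = 85.97 %
Therefore Christiansen's uniformity coefficient CU = 85.97 %.


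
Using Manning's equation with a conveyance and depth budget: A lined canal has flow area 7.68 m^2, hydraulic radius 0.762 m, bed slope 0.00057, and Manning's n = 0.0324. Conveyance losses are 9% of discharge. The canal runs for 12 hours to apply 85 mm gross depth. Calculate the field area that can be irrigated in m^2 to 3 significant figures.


Approach: apply Manning's equation with a conveyance and depth budget, Q = (1/n)*A*R^(2/3)*S^(1/2); Q_field = Q*(1-loss); Area = Q_field*t/(d/1000).
Step 1 — canal discharge (Manning's equation):
  Q = (1/0.0324) * 7.68 * 0.762^(2/3) * 0.00057^(1/2) = 4.7212 m^3/s
Step 2 — delivered flow: Q_field = 4.7212*(1 - 9/100) = 4.2963 m^3/s
Step 3 — volume delivered: V = 4.2963 * 12*3600 = 185600 m^3
Step 4 — area served: A = V / (depth/1000) = 185600 / 0.085 = 2180000 m^2
Therefore the field area that can be irrigated = 2180000 m^2.


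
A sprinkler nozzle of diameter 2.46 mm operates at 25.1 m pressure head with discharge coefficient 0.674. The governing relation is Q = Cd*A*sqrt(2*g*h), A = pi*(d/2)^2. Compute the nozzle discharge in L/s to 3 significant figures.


A = pi*(2.46e-3/2)^2 = 4.7529e-06 m^2
Q = 0.674 * 4.7529e-06 * sqrt(2*9.81*25.1) * 1000 = 0.0711 L/s
Therefore the nozzle discharge = 0.0711 L/s.


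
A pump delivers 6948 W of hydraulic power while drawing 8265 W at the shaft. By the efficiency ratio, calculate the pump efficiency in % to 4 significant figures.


Approach: apply the efficiency ratio, eta = (P_out/P_in)*100.
eta = (6948 / 8265) * 100 = 84.07 %
Therefore the pump efficiency = 84.07 %.


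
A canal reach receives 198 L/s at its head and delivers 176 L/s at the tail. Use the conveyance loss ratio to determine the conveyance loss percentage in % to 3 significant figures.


Approach: apply the conveyance loss ratio, loss% = ((Q_head - Q_tail)/Q_head)*100.
loss = ((198 - 176)/198)*100 = 11.1 %
Therefore the conveyance loss percentage = 11.1 %.


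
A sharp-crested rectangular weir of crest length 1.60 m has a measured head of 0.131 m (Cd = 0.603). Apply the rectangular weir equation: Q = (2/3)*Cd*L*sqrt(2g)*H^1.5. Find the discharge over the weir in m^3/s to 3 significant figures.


Q = (2/3)*0.603*1.60*sqrt(2*9.81)*0.131^1.5 = 0.135 m^3/s
Therefore the discharge over the weir = 0.135 m^3/s.


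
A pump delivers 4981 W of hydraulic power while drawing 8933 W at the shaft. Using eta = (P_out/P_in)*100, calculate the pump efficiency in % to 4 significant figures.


eta = (4981 / 8933) * 100 = 55.76 %
Therefore the pump efficiency = 55.76 %.


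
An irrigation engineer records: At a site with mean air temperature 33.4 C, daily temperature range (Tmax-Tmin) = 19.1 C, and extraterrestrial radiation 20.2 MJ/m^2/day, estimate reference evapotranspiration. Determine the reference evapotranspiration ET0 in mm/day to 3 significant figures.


Approach: apply the Hargreaves-Samani method, ET0 = 0.0023*(Tmean+17.8)*sqrt(Tmax-Tmin)*0.408*Ra.
ET0 = 0.0023*(33.4+17.8)*sqrt(19.1)*0.408*20.2 = 4.24 mm/day
Therefore the reference evapotranspiration ET0 = 4.24 mm/day.


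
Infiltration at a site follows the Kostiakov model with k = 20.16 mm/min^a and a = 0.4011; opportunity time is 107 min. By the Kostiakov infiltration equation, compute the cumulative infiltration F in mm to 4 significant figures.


Approach: apply the Kostiakov infiltration equation, F = k*t^a.
F = 20.16 * 107^0.4011 = 131.4 mm
Therefore the cumulative infiltration F = 131.4 mm.


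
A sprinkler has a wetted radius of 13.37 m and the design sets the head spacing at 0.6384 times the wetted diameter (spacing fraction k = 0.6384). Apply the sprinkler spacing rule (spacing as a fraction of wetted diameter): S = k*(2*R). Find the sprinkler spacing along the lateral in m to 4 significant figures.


S = 0.6384 * (2 * 13.37) = 17.07 m
Therefore the sprinkler spacing along the lateral = 17.07 m.


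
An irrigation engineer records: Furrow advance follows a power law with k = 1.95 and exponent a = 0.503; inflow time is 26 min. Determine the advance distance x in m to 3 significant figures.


Approach: apply the power-law advance function, x = k*t^a.
x = 1.95 * 26^0.503 = 10.0 m
Therefore the advance distance x = 10.0 m.


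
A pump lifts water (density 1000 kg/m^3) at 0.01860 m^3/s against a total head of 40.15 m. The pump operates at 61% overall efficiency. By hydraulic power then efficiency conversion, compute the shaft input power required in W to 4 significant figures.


Approach: apply hydraulic power then efficiency conversion, P = rho*g*Q*H; P_in = P/eta.
Step 1 — hydraulic power (P = rho*g*Q*H):
  P = 1000 * 9.81 * 0.01860 * 40.15 = 7326.01 W
Step 2 — input power: P_in = P/eta = 7326.01 / 0.61 = 12010 W
Therefore the shaft input power required = 12010 W.


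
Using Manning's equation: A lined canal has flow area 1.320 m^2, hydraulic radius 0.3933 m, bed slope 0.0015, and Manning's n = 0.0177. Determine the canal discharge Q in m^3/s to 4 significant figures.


Approach: apply Manning's equation, Q = (1/n)*A*R^(2/3)*S^(1/2).
Q = (1/0.0177) * 1.320 * 0.3933^(2/3) * 0.0015^(1/2) = 1.550 m^3/s
Therefore the canal discharge Q = 1.550 m^3/s.


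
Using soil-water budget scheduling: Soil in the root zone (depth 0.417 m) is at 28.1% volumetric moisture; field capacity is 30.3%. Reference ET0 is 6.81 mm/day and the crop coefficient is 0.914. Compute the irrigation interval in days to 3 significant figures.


Approach: apply soil-water budget scheduling, SMD = (FC-theta)/100*depth*1000; ETc = ET0*Kc; interval = SMD/ETc.
Step 1 — soil moisture deficit:
  SMD = (30.3 - 28.1)/100 * 0.417 * 1000 = 9.1740 mm
Step 2 — daily crop ET (ETc = ET0*Kc):
  ETc = 6.81 * 0.914 = 6.2243 mm/day
Step 3 — irrigation interval (SMD/ETc):
  interval = 9.1740 / 6.2243 = 1.47 days
Therefore the irrigation interval = 1.47 days.


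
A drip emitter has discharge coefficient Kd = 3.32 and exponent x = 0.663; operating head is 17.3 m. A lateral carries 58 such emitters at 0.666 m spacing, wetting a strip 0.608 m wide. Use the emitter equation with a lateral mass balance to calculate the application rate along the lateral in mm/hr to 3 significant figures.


Approach: apply the emitter equation with a lateral mass balance, q = Kd*h^x; Q = n*q; rate = Q/(n*spacing*width).
Step 1 — single emitter flow (q = Kd*h^x):
  q = 3.32 * 17.3^0.663 = 21.977 L/hr
Step 2 — total lateral flow: Q = 58 * 21.977 = 1274.6 L/hr
Step 3 — wetted area: A = 58 * 0.666 * 0.608 = 23.486 m^2
Step 4 — application rate: Q/A = 1274.6/23.486 = 54.3 mm/hr
Therefore the application rate along the lateral = 54.3 mm/hr.


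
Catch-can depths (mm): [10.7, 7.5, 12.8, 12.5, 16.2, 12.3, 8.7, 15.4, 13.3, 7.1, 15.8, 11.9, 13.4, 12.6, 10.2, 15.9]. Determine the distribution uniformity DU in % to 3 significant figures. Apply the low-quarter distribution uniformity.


Approach: apply the low-quarter distribution uniformity, DU = (mean of lowest quarter of readings / overall mean)*100.
sorted lowest 4 of 16: [7.1, 7.5, 8.7, 10.2] -> mean = 8.3750 mm
overall mean = 12.269 mm
DU = (8.3750/12.269)*100 = 68.3 %
Therefore the distribution uniformity DU = 68.3 %.


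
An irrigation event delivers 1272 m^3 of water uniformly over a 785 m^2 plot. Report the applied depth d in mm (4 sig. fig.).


Approach: apply depth from volume over area, d = (V/A)*1000.
d = (1272 / 785) * 1000 = 1620 mm
Therefore the applied depth d = 1620 mm.


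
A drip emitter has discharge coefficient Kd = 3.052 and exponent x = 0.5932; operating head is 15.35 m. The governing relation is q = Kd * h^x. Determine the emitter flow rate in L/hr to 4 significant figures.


q = 3.052 * 15.35^0.5932 = 15.42 L/hr
Therefore the emitter flow rate = 15.42 L/hr.


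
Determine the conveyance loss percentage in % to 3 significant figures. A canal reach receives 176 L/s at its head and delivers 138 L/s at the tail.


Approach: apply the conveyance loss ratio, loss% = ((Q_head - Q_tail)/Q_head)*100.
loss = ((176 - 138)/176)*100 = 21.6 %
Therefore the conveyance loss percentage = 21.6 %.


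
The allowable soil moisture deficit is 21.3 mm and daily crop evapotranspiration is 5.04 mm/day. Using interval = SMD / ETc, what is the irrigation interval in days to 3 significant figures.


interval = 21.3 / 5.04 = 4.23 days
Therefore the irrigation interval = 4.23 days.


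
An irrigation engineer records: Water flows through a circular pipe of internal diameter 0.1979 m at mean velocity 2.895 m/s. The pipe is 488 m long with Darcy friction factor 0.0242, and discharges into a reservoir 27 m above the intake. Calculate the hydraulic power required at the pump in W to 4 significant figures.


Approach: apply continuity + Darcy-Weisbach + hydraulic power, Q = A*v; hf = f*(L/D)*(v^2/(2g)); H = static + hf; P = rho*g*Q*H.
Step 1 — flow rate (continuity, Q = A*v):
  A = pi*(0.1979/2)^2 = 0.0307597 m^2
  Q = 0.0307597 * 2.895 = 0.0890492 m^3/s
Step 2 — friction head loss (Darcy-Weisbach):
  hf = 0.0242 * (488/0.1979) * (2.895^2 / (2*9.81))
  hf = 25.4910 m
Step 3 — total head: H = 27 + 25.4910 = 52.4910 m
Step 4 — hydraulic power (P = rho*g*Q*H):
  P = 1000 * 9.81 * 0.0890492 * 52.4910 = 45850 W
Therefore the hydraulic power required at the pump = 45850 W.


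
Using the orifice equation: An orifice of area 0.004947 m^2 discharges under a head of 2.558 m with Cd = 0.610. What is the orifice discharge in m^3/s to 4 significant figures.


Approach: apply the orifice equation, Q = Cd*A*sqrt(2*g*h).
Q = 0.610 * 0.004947 * sqrt(2*9.81*2.558) = 0.02138 m^3/s
Therefore the orifice discharge = 0.02138 m^3/s.


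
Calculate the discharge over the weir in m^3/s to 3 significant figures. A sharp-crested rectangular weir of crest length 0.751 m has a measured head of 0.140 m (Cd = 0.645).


Approach: apply the rectangular weir equation, Q = (2/3)*Cd*L*sqrt(2g)*H^1.5.
Q = (2/3)*0.645*0.751*sqrt(2*9.81)*0.140^1.5 = 0.0749 m^3/s
Therefore the discharge over the weir = 0.0749 m^3/s.


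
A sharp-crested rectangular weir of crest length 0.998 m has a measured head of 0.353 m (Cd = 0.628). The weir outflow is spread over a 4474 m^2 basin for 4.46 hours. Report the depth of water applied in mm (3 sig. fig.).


Approach: apply the rectangular weir equation with a volume-to-depth conversion, Q = (2/3)*Cd*L*sqrt(2g)*H^1.5; d = Q*t/A * 1000.
Step 1 — weir discharge:
  Q = (2/3)*0.628*0.998*sqrt(2*9.81)*0.353^1.5 = 0.38816 m^3/s
Step 2 — volume: V = 0.38816 * 4.46*3600 = 6232.3 m^3
Step 3 — depth: d = V/A * 1000 = 6232.3/4474 * 1000 = 1390 mm
Therefore the depth of water applied = 1390 mm.


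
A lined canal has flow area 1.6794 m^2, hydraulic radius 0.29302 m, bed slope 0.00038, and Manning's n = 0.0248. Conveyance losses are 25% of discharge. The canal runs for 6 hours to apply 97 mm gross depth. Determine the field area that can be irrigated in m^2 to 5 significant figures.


Approach: apply Manning's equation with a conveyance and depth budget, Q = (1/n)*A*R^(2/3)*S^(1/2); Q_field = Q*(1-loss); Area = Q_field*t/(d/1000).
Step 1 — canal discharge (Manning's equation):
  Q = (1/0.0248) * 1.6794 * 0.29302^(2/3) * 0.00038^(1/2) = 0.5823612 m^3/s
Step 2 — delivered flow: Q_field = 0.5823612*(1 - 25/100) = 0.4367709 m^3/s
Step 3 — volume delivered: V = 0.4367709 * 6*3600 = 9434.252 m^3
Step 4 — area served: A = V / (depth/1000) = 9434.252 / 0.097 = 97260 m^2
Therefore the field area that can be irrigated = 97260 m^2.


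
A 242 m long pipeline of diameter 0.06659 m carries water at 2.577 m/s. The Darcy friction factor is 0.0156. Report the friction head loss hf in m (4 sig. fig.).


Approach: apply the Darcy-Weisbach equation, hf = f*(L/D)*(v^2/(2g)).
hf = 0.0156 * (242/0.06659) * (2.577^2 / (2*9.81))
hf = 19.19 m
Therefore the friction head loss hf = 19.19 m.


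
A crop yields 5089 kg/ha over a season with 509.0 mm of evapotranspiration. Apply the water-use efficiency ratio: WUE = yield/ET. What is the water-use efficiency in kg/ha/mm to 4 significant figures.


WUE = 5089 / 509.0 = 9.998 kg/ha/mm
Therefore the water-use efficiency = 9.998 kg/ha/mm.


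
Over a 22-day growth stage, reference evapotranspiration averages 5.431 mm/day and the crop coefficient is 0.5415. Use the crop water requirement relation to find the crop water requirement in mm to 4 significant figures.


Approach: apply the crop water requirement relation, CWR = ET0 * Kc * days.
CWR = 5.431 * 0.5415 * 22 = 64.70 mm
Therefore the crop water requirement = 64.70 mm.


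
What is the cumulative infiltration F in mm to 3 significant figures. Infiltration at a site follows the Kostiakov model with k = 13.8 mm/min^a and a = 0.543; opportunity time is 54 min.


Approach: apply the Kostiakov infiltration equation, F = k*t^a.
F = 13.8 * 54^0.543 = 120 mm
Therefore the cumulative infiltration F = 120 mm.


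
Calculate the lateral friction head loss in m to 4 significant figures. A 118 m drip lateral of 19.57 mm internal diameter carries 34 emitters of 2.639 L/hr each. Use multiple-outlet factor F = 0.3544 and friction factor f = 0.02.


Approach: apply Darcy-Weisbach with the multiple-outlet F-factor, Q = n*q/(3600*1000) m^3/s; v = Q/A; hf = F*f*(L/D)*(v^2/(2g)).
Q = 34*2.639/(3600*1000) = 2.49239e-05 m^3/s
A = pi*(19.57e-3/2)^2 = 3.00796e-04 m^2, so v = Q/A = 0.0828599 m/s
hf = 0.3544*0.02*(118/0.01957)*(0.0828599^2/(2*9.81)) = 0.01496 m
Therefore the lateral friction head loss = 0.01496 m.


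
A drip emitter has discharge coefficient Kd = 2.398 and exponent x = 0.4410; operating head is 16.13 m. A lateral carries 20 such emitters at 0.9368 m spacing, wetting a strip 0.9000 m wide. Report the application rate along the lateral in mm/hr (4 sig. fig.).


Approach: apply the emitter equation with a lateral mass balance, q = Kd*h^x; Q = n*q; rate = Q/(n*spacing*width).
Step 1 — single emitter flow (q = Kd*h^x):
  q = 2.398 * 16.13^0.4410 = 8.17365 L/hr
Step 2 — total lateral flow: Q = 20 * 8.17365 = 163.473 L/hr
Step 3 — wetted area: A = 20 * 0.9368 * 0.9000 = 16.8624 m^2
Step 4 — application rate: Q/A = 163.473/16.8624 = 9.695 mm/hr
Therefore the application rate along the lateral = 9.695 mm/hr.


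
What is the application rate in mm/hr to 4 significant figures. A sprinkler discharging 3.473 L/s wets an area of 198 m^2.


Approach: apply the application rate relation, rate = (Q/A)*3600.
rate = (3.473 / 198) * 3600 = 63.15 mm/hr
Therefore the application rate = 63.15 mm/hr.


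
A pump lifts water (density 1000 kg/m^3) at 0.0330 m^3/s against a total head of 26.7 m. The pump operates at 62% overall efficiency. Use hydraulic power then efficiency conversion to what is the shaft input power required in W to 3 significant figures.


Approach: apply hydraulic power then efficiency conversion, P = rho*g*Q*H; P_in = P/eta.
Step 1 — hydraulic power (P = rho*g*Q*H):
  P = 1000 * 9.81 * 0.0330 * 26.7 = 8643.6 W
Step 2 — input power: P_in = P/eta = 8643.6 / 0.62 = 13900 W
Therefore the shaft input power required = 13900 W.


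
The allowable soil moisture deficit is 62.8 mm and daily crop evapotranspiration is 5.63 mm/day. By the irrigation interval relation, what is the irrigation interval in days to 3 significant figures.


Approach: apply the irrigation interval relation, interval = SMD / ETc.
interval = 62.8 / 5.63 = 11.2 days
Therefore the irrigation interval = 11.2 days.


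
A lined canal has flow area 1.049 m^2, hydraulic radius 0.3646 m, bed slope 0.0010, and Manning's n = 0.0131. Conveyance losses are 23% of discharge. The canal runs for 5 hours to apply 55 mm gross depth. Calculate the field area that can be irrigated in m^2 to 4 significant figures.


Approach: apply Manning's equation with a conveyance and depth budget, Q = (1/n)*A*R^(2/3)*S^(1/2); Q_field = Q*(1-loss); Area = Q_field*t/(d/1000).
Step 1 — canal discharge (Manning's equation):
  Q = (1/0.0131) * 1.049 * 0.3646^(2/3) * 0.0010^(1/2) = 1.29236 m^3/s
Step 2 — delivered flow: Q_field = 1.29236*(1 - 23/100) = 0.995114 m^3/s
Step 3 — volume delivered: V = 0.995114 * 5*3600 = 17912.0 m^3
Step 4 — area served: A = V / (depth/1000) = 17912.0 / 0.055 = 325700 m^2
Therefore the field area that can be irrigated = 325700 m^2.


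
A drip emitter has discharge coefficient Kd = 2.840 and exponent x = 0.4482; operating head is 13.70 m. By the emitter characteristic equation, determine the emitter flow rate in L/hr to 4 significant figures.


Approach: apply the emitter characteristic equation, q = Kd * h^x.
q = 2.840 * 13.70^0.4482 = 9.179 L/hr
Therefore the emitter flow rate = 9.179 L/hr.


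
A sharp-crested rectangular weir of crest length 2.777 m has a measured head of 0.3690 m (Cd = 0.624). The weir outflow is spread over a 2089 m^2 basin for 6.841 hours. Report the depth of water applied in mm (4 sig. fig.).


Approach: apply the rectangular weir equation with a volume-to-depth conversion, Q = (2/3)*Cd*L*sqrt(2g)*H^1.5; d = Q*t/A * 1000.
Step 1 — weir discharge:
  Q = (2/3)*0.624*2.777*sqrt(2*9.81)*0.3690^1.5 = 1.14699 m^3/s
Step 2 — volume: V = 1.14699 * 6.841*3600 = 28247.5 m^3
Step 3 — depth: d = V/A * 1000 = 28247.5/2089 * 1000 = 13520 mm
Therefore the depth of water applied = 13520 mm.


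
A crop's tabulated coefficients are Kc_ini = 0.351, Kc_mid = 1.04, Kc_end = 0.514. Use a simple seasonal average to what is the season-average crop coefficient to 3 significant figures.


Approach: apply a simple seasonal average, Kc_avg = (Kc_ini + Kc_mid + Kc_end)/3.
Kc_avg = (0.351 + 1.04 + 0.514)/3 = 0.635
Therefore the season-average crop coefficient = 0.635.


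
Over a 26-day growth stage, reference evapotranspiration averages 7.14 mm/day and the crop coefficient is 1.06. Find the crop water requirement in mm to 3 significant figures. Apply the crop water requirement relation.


Approach: apply the crop water requirement relation, CWR = ET0 * Kc * days.
CWR = 7.14 * 1.06 * 26 = 197 mm
Therefore the crop water requirement = 197 mm.


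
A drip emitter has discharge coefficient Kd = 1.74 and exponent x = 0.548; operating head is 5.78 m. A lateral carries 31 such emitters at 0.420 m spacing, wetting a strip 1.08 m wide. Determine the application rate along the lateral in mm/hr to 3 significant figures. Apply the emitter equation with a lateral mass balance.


Approach: apply the emitter equation with a lateral mass balance, q = Kd*h^x; Q = n*q; rate = Q/(n*spacing*width).
Step 1 — single emitter flow (q = Kd*h^x):
  q = 1.74 * 5.78^0.548 = 4.5508 L/hr
Step 2 — total lateral flow: Q = 31 * 4.5508 = 141.07 L/hr
Step 3 — wetted area: A = 31 * 0.420 * 1.08 = 14.062 m^2
Step 4 — application rate: Q/A = 141.07/14.062 = 10.0 mm/hr
Therefore the application rate along the lateral = 10.0 mm/hr.


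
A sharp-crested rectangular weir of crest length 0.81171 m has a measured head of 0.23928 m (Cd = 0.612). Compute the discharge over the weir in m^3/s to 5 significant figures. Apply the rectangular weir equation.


Approach: apply the rectangular weir equation, Q = (2/3)*Cd*L*sqrt(2g)*H^1.5.
Q = (2/3)*0.612*0.81171*sqrt(2*9.81)*0.23928^1.5 = 0.17170 m^3/s
Therefore the discharge over the weir = 0.17170 m^3/s.


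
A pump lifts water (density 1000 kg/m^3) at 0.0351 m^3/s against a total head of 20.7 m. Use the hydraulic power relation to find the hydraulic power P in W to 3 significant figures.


Approach: apply the hydraulic power relation, P = rho*g*Q*H.
P = 1000 * 9.81 * 0.0351 * 20.7 = 7130 W
Therefore the hydraulic power P = 7130 W.


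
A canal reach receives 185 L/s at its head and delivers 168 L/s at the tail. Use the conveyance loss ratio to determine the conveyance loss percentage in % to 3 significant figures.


Approach: apply the conveyance loss ratio, loss% = ((Q_head - Q_tail)/Q_head)*100.
loss = ((185 - 168)/185)*100 = 9.19 %
Therefore the conveyance loss percentage = 9.19 %.


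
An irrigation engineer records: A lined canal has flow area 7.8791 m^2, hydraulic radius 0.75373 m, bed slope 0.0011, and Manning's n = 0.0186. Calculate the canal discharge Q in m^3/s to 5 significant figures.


Approach: apply Manning's equation, Q = (1/n)*A*R^(2/3)*S^(1/2).
Q = (1/0.0186) * 7.8791 * 0.75373^(2/3) * 0.0011^(1/2) = 11.636 m^3/s
Therefore the canal discharge Q = 11.636 m^3/s.


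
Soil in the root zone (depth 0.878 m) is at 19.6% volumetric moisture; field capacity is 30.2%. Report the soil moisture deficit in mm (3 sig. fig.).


Approach: apply the soil moisture deficit relation, SMD = (FC - theta)/100 * depth * 1000.
SMD = (30.2 - 19.6)/100 * 0.878 * 1000 = 93.1 mm
Therefore the soil moisture deficit = 93.1 mm.


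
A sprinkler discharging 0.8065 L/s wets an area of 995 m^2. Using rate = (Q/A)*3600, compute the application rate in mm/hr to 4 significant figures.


rate = (0.8065 / 995) * 3600 = 2.918 mm/hr
Therefore the application rate = 2.918 mm/hr.


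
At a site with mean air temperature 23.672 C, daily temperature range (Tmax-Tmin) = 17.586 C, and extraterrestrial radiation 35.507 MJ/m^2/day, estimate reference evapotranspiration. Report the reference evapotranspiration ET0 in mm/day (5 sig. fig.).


Approach: apply the Hargreaves-Samani method, ET0 = 0.0023*(Tmean+17.8)*sqrt(Tmax-Tmin)*0.408*Ra.
ET0 = 0.0023*(23.672+17.8)*sqrt(17.586)*0.408*35.507 = 5.7948 mm/day
Therefore the reference evapotranspiration ET0 = 5.7948 mm/day.


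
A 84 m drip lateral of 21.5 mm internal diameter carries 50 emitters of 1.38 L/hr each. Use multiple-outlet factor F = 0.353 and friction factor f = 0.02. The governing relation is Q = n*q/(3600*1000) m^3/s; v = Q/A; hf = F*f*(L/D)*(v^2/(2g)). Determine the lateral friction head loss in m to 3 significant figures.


Q = 50*1.38/(3600*1000) = 1.9167e-05 m^3/s
A = pi*(21.5e-3/2)^2 = 3.6305e-04 m^2, so v = Q/A = 0.052793 m/s
hf = 0.353*0.02*(84/0.0215)*(0.052793^2/(2*9.81)) = 0.00392 m
Therefore the lateral friction head loss = 0.00392 m.


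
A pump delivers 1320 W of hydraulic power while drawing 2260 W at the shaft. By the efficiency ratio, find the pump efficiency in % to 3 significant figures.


Approach: apply the efficiency ratio, eta = (P_out/P_in)*100.
eta = (1320 / 2260) * 100 = 58.4 %
Therefore the pump efficiency = 58.4 %.


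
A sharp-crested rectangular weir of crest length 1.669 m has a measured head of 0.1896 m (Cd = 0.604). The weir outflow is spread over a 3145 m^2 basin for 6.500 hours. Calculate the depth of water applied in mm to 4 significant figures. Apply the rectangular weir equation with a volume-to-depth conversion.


Approach: apply the rectangular weir equation with a volume-to-depth conversion, Q = (2/3)*Cd*L*sqrt(2g)*H^1.5; d = Q*t/A * 1000.
Step 1 — weir discharge:
  Q = (2/3)*0.604*1.669*sqrt(2*9.81)*0.1896^1.5 = 0.245759 m^3/s
Step 2 — volume: V = 0.245759 * 6.500*3600 = 5750.76 m^3
Step 3 — depth: d = V/A * 1000 = 5750.76/3145 * 1000 = 1829 mm
Therefore the depth of water applied = 1829 mm.


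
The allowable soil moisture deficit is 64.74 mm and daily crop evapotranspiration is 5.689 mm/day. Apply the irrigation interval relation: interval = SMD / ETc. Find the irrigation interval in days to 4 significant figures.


interval = 64.74 / 5.689 = 11.38 days
Therefore the irrigation interval = 11.38 days.


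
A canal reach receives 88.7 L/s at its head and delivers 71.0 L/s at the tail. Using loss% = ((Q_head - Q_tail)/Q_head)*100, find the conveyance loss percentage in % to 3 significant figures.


loss = ((88.7 - 71.0)/88.7)*100 = 20.0 %
Therefore the conveyance loss percentage = 20.0 %.


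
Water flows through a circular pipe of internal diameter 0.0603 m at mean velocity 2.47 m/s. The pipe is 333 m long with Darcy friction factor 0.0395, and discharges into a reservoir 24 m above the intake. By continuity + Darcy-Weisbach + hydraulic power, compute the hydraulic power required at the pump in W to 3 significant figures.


Approach: apply continuity + Darcy-Weisbach + hydraulic power, Q = A*v; hf = f*(L/D)*(v^2/(2g)); H = static + hf; P = rho*g*Q*H.
Step 1 — flow rate (continuity, Q = A*v):
  A = pi*(0.0603/2)^2 = 0.0028558 m^2
  Q = 0.0028558 * 2.47 = 0.0070538 m^3/s
Step 2 — friction head loss (Darcy-Weisbach):
  hf = 0.0395 * (333/0.0603) * (2.47^2 / (2*9.81))
  hf = 67.830 m
Step 3 — total head: H = 24 + 67.830 = 91.830 m
Step 4 — hydraulic power (P = rho*g*Q*H):
  P = 1000 * 9.81 * 0.0070538 * 91.830 = 6350 W
Therefore the hydraulic power required at the pump = 6350 W.


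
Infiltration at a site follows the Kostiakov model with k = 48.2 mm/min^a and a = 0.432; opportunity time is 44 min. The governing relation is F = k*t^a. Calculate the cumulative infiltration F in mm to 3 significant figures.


F = 48.2 * 44^0.432 = 247 mm
Therefore the cumulative infiltration F = 247 mm.


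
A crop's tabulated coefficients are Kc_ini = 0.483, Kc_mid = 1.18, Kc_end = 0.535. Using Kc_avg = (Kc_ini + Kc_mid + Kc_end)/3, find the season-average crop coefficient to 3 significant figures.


Kc_avg = (0.483 + 1.18 + 0.535)/3 = 0.733
Therefore the season-average crop coefficient = 0.733.


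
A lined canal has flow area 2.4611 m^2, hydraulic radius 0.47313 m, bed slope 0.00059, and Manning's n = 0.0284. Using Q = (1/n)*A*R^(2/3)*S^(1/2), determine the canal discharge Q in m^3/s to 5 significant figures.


Q = (1/0.0284) * 2.4611 * 0.47313^(2/3) * 0.00059^(1/2) = 1.2781 m^3/s
Therefore the canal discharge Q = 1.2781 m^3/s.


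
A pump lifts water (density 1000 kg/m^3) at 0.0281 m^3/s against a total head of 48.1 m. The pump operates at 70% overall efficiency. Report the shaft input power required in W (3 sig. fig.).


Approach: apply hydraulic power then efficiency conversion, P = rho*g*Q*H; P_in = P/eta.
Step 1 — hydraulic power (P = rho*g*Q*H):
  P = 1000 * 9.81 * 0.0281 * 48.1 = 13259 W
Step 2 — input power: P_in = P/eta = 13259 / 0.7 = 18900 W
Therefore the shaft input power required = 18900 W.


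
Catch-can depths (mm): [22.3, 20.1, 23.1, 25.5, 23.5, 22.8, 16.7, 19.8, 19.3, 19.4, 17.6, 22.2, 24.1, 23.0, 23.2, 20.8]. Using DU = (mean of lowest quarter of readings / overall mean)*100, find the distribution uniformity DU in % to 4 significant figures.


sorted lowest 4 of 16: [16.7, 17.6, 19.3, 19.4] -> mean = 18.2500 mm
overall mean = 21.4625 mm
DU = (18.2500/21.4625)*100 = 85.03 %
Therefore the distribution uniformity DU = 85.03 %.


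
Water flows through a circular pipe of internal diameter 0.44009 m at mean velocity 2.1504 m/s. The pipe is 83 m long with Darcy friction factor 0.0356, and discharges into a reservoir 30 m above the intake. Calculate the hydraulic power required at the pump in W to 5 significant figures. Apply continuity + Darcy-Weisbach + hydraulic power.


Approach: apply continuity + Darcy-Weisbach + hydraulic power, Q = A*v; hf = f*(L/D)*(v^2/(2g)); H = static + hf; P = rho*g*Q*H.
Step 1 — flow rate (continuity, Q = A*v):
  A = pi*(0.44009/2)^2 = 0.1521153 m^2
  Q = 0.1521153 * 2.1504 = 0.3271087 m^3/s
Step 2 — friction head loss (Darcy-Weisbach):
  hf = 0.0356 * (83/0.44009) * (2.1504^2 / (2*9.81))
  hf = 1.582436 m
Step 3 — total head: H = 30 + 1.582436 = 31.58244 m
Step 4 — hydraulic power (P = rho*g*Q*H):
  P = 1000 * 9.81 * 0.3271087 * 31.58244 = 101350 W
Therefore the hydraulic power required at the pump = 101350 W.


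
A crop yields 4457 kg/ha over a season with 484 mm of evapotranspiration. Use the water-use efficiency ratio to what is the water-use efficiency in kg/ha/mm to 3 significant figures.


Approach: apply the water-use efficiency ratio, WUE = yield/ET.
WUE = 4457 / 484 = 9.21 kg/ha/mm
Therefore the water-use efficiency = 9.21 kg/ha/mm.


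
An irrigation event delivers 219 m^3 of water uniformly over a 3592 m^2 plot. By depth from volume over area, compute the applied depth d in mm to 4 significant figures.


Approach: apply depth from volume over area, d = (V/A)*1000.
d = (219 / 3592) * 1000 = 60.97 mm
Therefore the applied depth d = 60.97 mm.


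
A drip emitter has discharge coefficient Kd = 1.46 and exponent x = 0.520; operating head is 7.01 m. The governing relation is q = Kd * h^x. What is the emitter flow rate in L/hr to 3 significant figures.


q = 1.46 * 7.01^0.520 = 4.02 L/hr
Therefore the emitter flow rate = 4.02 L/hr.


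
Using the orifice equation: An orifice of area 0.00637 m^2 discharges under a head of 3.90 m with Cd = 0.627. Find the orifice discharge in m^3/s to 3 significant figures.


Approach: apply the orifice equation, Q = Cd*A*sqrt(2*g*h).
Q = 0.627 * 0.00637 * sqrt(2*9.81*3.90) = 0.0349 m^3/s
Therefore the orifice discharge = 0.0349 m^3/s.


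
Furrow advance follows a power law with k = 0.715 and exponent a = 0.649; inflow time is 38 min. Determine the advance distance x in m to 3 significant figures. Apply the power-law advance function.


Approach: apply the power-law advance function, x = k*t^a.
x = 0.715 * 38^0.649 = 7.58 m
Therefore the advance distance x = 7.58 m.


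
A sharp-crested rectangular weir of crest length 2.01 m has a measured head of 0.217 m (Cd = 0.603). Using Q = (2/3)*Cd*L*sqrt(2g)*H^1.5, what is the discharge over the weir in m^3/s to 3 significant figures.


Q = (2/3)*0.603*2.01*sqrt(2*9.81)*0.217^1.5 = 0.362 m^3/s
Therefore the discharge over the weir = 0.362 m^3/s.


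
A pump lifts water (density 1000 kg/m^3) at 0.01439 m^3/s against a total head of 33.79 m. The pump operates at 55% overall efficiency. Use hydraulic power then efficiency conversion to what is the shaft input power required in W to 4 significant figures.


Approach: apply hydraulic power then efficiency conversion, P = rho*g*Q*H; P_in = P/eta.
Step 1 — hydraulic power (P = rho*g*Q*H):
  P = 1000 * 9.81 * 0.01439 * 33.79 = 4770.00 W
Step 2 — input power: P_in = P/eta = 4770.00 / 0.55 = 8673 W
Therefore the shaft input power required = 8673 W.


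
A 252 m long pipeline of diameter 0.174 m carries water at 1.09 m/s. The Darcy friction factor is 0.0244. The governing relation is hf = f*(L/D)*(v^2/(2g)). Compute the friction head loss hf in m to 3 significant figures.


hf = 0.0244 * (252/0.174) * (1.09^2 / (2*9.81))
hf = 2.14 m
Therefore the friction head loss hf = 2.14 m.


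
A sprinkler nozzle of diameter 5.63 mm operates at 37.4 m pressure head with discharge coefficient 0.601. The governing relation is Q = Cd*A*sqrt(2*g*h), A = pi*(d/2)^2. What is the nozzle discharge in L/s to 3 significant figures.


A = pi*(5.63e-3/2)^2 = 2.4895e-05 m^2
Q = 0.601 * 2.4895e-05 * sqrt(2*9.81*37.4) * 1000 = 0.405 L/s
Therefore the nozzle discharge = 0.405 L/s.


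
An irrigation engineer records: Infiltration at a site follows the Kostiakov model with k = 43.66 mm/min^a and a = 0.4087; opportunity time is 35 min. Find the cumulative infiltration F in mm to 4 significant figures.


Approach: apply the Kostiakov infiltration equation, F = k*t^a.
F = 43.66 * 35^0.4087 = 186.7 mm
Therefore the cumulative infiltration F = 186.7 mm.


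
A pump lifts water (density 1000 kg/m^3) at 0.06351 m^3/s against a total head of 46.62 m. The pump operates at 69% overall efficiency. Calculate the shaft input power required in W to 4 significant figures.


Approach: apply hydraulic power then efficiency conversion, P = rho*g*Q*H; P_in = P/eta.
Step 1 — hydraulic power (P = rho*g*Q*H):
  P = 1000 * 9.81 * 0.06351 * 46.62 = 29045.8 W
Step 2 — input power: P_in = P/eta = 29045.8 / 0.69 = 42100 W
Therefore the shaft input power required = 42100 W.


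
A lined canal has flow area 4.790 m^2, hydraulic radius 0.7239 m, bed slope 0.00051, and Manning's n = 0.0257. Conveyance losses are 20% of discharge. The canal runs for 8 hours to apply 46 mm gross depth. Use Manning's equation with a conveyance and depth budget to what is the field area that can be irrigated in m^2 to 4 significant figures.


Approach: apply Manning's equation with a conveyance and depth budget, Q = (1/n)*A*R^(2/3)*S^(1/2); Q_field = Q*(1-loss); Area = Q_field*t/(d/1000).
Step 1 — canal discharge (Manning's equation):
  Q = (1/0.0257) * 4.790 * 0.7239^(2/3) * 0.00051^(1/2) = 3.39344 m^3/s
Step 2 — delivered flow: Q_field = 3.39344*(1 - 20/100) = 2.71475 m^3/s
Step 3 — volume delivered: V = 2.71475 * 8*3600 = 78184.8 m^3
Step 4 — area served: A = V / (depth/1000) = 78184.8 / 0.046 = 1700000 m^2
Therefore the field area that can be irrigated = 1700000 m^2.


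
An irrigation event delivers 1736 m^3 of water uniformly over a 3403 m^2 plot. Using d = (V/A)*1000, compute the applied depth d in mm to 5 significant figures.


d = (1736 / 3403) * 1000 = 510.14 mm
Therefore the applied depth d = 510.14 mm.


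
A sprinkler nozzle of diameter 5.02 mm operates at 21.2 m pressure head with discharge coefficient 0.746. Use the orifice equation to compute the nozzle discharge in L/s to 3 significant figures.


Approach: apply the orifice equation, Q = Cd*A*sqrt(2*g*h), A = pi*(d/2)^2.
A = pi*(5.02e-3/2)^2 = 1.9792e-05 m^2
Q = 0.746 * 1.9792e-05 * sqrt(2*9.81*21.2) * 1000 = 0.301 L/s
Therefore the nozzle discharge = 0.301 L/s.


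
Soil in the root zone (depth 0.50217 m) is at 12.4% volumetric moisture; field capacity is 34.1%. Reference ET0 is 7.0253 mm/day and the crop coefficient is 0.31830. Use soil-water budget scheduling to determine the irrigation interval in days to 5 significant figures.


Approach: apply soil-water budget scheduling, SMD = (FC-theta)/100*depth*1000; ETc = ET0*Kc; interval = SMD/ETc.
Step 1 — soil moisture deficit:
  SMD = (34.1 - 12.4)/100 * 0.50217 * 1000 = 108.9709 mm
Step 2 — daily crop ET (ETc = ET0*Kc):
  ETc = 7.0253 * 0.31830 = 2.236153 mm/day
Step 3 — irrigation interval (SMD/ETc):
  interval = 108.9709 / 2.236153 = 48.731 days
Therefore the irrigation interval = 48.731 days.


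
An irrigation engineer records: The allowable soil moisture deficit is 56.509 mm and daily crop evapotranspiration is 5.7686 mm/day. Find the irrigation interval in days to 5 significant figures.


Approach: apply the irrigation interval relation, interval = SMD / ETc.
interval = 56.509 / 5.7686 = 9.7960 days
Therefore the irrigation interval = 9.7960 days.


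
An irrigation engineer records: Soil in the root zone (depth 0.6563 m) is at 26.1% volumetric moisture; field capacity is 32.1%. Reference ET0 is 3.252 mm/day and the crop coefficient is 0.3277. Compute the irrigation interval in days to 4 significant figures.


Approach: apply soil-water budget scheduling, SMD = (FC-theta)/100*depth*1000; ETc = ET0*Kc; interval = SMD/ETc.
Step 1 — soil moisture deficit:
  SMD = (32.1 - 26.1)/100 * 0.6563 * 1000 = 39.3780 mm
Step 2 — daily crop ET (ETc = ET0*Kc):
  ETc = 3.252 * 0.3277 = 1.06568 mm/day
Step 3 — irrigation interval (SMD/ETc):
  interval = 39.3780 / 1.06568 = 36.95 days
Therefore the irrigation interval = 36.95 days.


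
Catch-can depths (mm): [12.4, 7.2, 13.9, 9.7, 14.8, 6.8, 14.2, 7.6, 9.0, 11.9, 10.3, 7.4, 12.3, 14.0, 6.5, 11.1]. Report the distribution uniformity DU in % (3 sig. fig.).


Approach: apply the low-quarter distribution uniformity, DU = (mean of lowest quarter of readings / overall mean)*100.
sorted lowest 4 of 16: [6.5, 6.8, 7.2, 7.4] -> mean = 6.9750 mm
overall mean = 10.569 mm
DU = (6.9750/10.569)*100 = 66.0 %
Therefore the distribution uniformity DU = 66.0 %.
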